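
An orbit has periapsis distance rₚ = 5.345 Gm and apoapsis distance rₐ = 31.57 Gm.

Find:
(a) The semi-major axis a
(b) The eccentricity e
rₚ = 5.345 Gm = 5.345 × 10^9 m
rₐ = 31.57 Gm = 3.157 × 10^10 m
(a) a = (rₚ + rₐ)/2 = 1.84575 × 10^10 m ≈ 18.46 Gm
(b) e = (rₐ − rₚ)/(rₐ + rₚ) = (2.6225 × 10^10) / (3.6915 × 10^10) = 0.710416

Final answer:
(a) a = 18.46 Gm
(b) e = 0.7104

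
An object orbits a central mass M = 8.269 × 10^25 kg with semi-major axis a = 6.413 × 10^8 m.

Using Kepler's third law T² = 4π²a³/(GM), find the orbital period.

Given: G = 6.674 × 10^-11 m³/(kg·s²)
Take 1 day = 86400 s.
M = 8.269 × 10^25 kg
GM = G × M = 6.674 × 10^-11 × 8.269 × 10^25 = 5.51873 × 10^15 m³/s²
a = 6.413 × 10^8 m
a³ = 2.63745 × 10^26 m³
T = 2π √(a³/GM) = 2π √((2.63745 × 10^26) / (5.51873 × 10^15)) = 2π × 218611 s
T = 1.37357 × 10^6 s ≈ 15.9 days

Final answer: 15.9 days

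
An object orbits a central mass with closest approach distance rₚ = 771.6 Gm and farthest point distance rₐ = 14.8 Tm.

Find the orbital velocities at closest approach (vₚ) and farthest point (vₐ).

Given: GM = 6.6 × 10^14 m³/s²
rₚ = 771.6 Gm = 7.716 × 10^11 m
rₐ = 14.8 Tm = 1.48 × 10^13 m
GM = 6.6 × 10^14 m³/s²
a = (rₚ + rₐ)/2 = 7.7858 × 10^12 m
Vis-viva: v² = GM (2/r − 1/a)
vₚ² = 6.6 × 10^14 × (2.59202 × 10^-12 − 1.28439 × 10^-13) = 1625.96 m²/s²
vₚ = 40.3232 m/s ≈ 40.32 m/s
vₐ² = 6.6 × 10^14 × (1.35135 × 10^-13 − 1.28439 × 10^-13) = 4.41948 m²/s²
vₐ = 2.10226 m/s ≈ 2.102 m/s

Final answer: vₚ = 40.32 m/s, vₐ = 2.102 m/s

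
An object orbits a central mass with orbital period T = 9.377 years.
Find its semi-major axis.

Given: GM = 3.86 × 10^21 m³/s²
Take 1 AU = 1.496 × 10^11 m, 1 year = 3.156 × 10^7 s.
T = 9.377 years = 2.95938 × 10^8 s
GM = 3.86 × 10^21 m³/s²
Kepler's third law: a³ = GM T² / (4π²)
T² = 8.75794 × 10^16 s²
a³ = (3.86 × 10^21) × (8.75794 × 10^16) / (4π²) = 8.56307 × 10^36 m³
a = (a³)^(1/3) = 2.04586 × 10^12 m ≈ 13.68 AU

Final answer: 13.68 AU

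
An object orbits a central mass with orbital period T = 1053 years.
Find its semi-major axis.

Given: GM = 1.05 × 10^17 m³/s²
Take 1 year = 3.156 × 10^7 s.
T = 1053 years = 3.32327 × 10^10 s
GM = 1.05 × 10^17 m³/s²
Kepler's third law: a³ = GM T² / (4π²)
T² = 1.10441 × 10^21 s²
a³ = (1.05 × 10^17) × (1.10441 × 10^21) / (4π²) = 2.93738 × 10^36 m³
a = (a³)^(1/3) = 1.43214 × 10^12 m ≈ 1.432 Tm

Final answer: 1.432 Tm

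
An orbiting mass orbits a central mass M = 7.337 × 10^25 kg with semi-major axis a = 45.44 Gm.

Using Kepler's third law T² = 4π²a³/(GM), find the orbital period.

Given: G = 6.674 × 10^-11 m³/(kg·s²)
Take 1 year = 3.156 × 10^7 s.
M = 7.337 × 10^25 kg
GM = G × M = 6.674 × 10^-11 × 7.337 × 10^25 = 4.89671 × 10^15 m³/s²
a = 45.44 Gm = 4.544 × 10^10 m
a³ = 9.38242 × 10^31 m³
T = 2π √(a³/GM) = 2π √((9.38242 × 10^31) / (4.89671 × 10^15)) = 2π × 1.38422 × 10^8 s
T = 8.69731 × 10^8 s ≈ 27.56 years

Final answer: 27.56 years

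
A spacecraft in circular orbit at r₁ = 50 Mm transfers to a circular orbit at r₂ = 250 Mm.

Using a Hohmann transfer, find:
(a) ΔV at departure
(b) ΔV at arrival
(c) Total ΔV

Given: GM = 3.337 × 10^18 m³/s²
r₁ = 50 Mm = 5 × 10^7 m
r₂ = 250 Mm = 2.5 × 10^8 m
GM = 3.337 × 10^18 m³/s²
Transfer ellipse: a_t = (r₁ + r₂)/2 = 1.5 × 10^8 m
Circular speed at r₁: v₁ = √(GM/r₁) = 258341 m/s
Transfer speed at r₁ (periapsis): v₁ₜ = √(GM(2/r₁ − 1/a_t)) = 333517 m/s
(a) ΔV₁ = v₁ₜ − v₁ = 75175.8 m/s ≈ 75.18 km/s
Circular speed at r₂: v₂ = √(GM/r₂) = 115534 m/s
Transfer speed at r₂ (apoapsis): v₂ₜ = √(GM(2/r₂ − 1/a_t)) = 66703.3 m/s
(b) ΔV₂ = v₂ − v₂ₜ = 48830.2 m/s ≈ 48.83 km/s
(c) ΔV_total = ΔV₁ + ΔV₂ = 124006 m/s ≈ 124 km/s

Final answer:
(a) ΔV₁ = 75.18 km/s
(b) ΔV₂ = 48.83 km/s
(c) ΔV_total = 124 km/s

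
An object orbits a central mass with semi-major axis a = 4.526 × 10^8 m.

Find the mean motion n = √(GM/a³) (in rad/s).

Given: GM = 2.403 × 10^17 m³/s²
a = 4.526 × 10^8 m
GM = 2.403 × 10^17 m³/s²
a³ = 9.27136 × 10^25 m³
GM/a³ = (2.403 × 10^17) / (9.27136 × 10^25) = 2.59185 × 10^-9 s⁻²
n = √(GM/a³) = 5.09102 × 10^-5 rad/s ≈ 5.091 × 10^-5 rad/s

Final answer: n = 5.091 × 10^-5 rad/s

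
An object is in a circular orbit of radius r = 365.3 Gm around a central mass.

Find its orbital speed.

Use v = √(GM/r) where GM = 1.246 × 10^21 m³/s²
r = 365.3 Gm = 3.653 × 10^11 m
GM = 1.246 × 10^21 m³/s²
GM/r = (1.246 × 10^21) / (3.653 × 10^11) = 3.4109 × 10^9 m²/s²
v = √(GM/r) = 58402.9 m/s ≈ 58.4 km/s

Final answer: 58.4 km/s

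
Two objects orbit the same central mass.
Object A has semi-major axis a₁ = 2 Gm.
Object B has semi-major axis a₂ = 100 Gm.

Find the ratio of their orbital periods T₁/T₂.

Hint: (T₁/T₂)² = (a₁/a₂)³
a₁ = 2 Gm = 2 × 10^9 m
a₂ = 100 Gm = 1 × 10^11 m
a₁/a₂ = 0.02
T₁/T₂ = (a₁/a₂)^(3/2) = (0.02)^1.5 = 0.00282843

Final answer: T₁/T₂ = 0.002828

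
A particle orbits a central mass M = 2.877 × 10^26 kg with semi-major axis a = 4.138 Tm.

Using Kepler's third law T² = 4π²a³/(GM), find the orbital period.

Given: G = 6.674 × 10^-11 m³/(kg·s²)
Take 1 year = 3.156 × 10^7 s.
M = 2.877 × 10^26 kg
GM = G × M = 6.674 × 10^-11 × 2.877 × 10^26 = 1.92011 × 10^16 m³/s²
a = 4.138 Tm = 4.138 × 10^12 m
a³ = 7.08552 × 10^37 m³
T = 2π √(a³/GM) = 2π √((7.08552 × 10^37) / (1.92011 × 10^16)) = 2π × 6.07467 × 10^10 s
T = 3.81683 × 10^11 s ≈ 1.209 × 10^4 years

Final answer: 1.209 × 10^4 years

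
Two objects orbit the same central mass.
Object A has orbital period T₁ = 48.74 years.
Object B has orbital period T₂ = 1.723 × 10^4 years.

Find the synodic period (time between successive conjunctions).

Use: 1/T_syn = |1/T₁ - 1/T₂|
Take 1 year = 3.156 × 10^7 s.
T₁ = 48.74 years = 1.53823 × 10^9 s
T₂ = 1.723 × 10^4 years = 5.43779 × 10^11 s
1/T₁ = 6.50096 × 10^-10 s⁻¹
1/T₂ = 1.83898 × 10^-12 s⁻¹
|1/T₁ − 1/T₂| = 6.48257 × 10^-10 s⁻¹
T_syn = 1 / |1/T₁ − 1/T₂| = 1.5426 × 10^9 s ≈ 48.88 years

Final answer: T_syn = 48.88 years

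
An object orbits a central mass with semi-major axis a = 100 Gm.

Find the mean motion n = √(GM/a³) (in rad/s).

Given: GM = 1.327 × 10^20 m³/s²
a = 100 Gm = 1 × 10^11 m
GM = 1.327 × 10^20 m³/s²
a³ = 1 × 10^33 m³
GM/a³ = (1.327 × 10^20) / (1 × 10^33) = 1.327 × 10^-13 s⁻²
n = √(GM/a³) = 3.6428 × 10^-7 rad/s ≈ 3.643 × 10^-7 rad/s

Final answer: n = 3.643 × 10^-7 rad/s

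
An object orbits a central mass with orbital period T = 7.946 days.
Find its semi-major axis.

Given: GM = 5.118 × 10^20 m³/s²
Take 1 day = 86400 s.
T = 7.946 days = 686534 s
GM = 5.118 × 10^20 m³/s²
Kepler's third law: a³ = GM T² / (4π²)
T² = 4.71329 × 10^11 s²
a³ = (5.118 × 10^20) × (4.71329 × 10^11) / (4π²) = 6.11034 × 10^30 m³
a = (a³)^(1/3) = 1.82819 × 10^10 m ≈ 18.28 Gm

Final answer: 18.28 Gm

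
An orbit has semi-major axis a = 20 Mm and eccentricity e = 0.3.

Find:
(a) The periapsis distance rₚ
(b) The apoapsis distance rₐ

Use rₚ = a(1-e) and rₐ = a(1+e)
a = 20 Mm = 2 × 10^7 m
e = 0.3:  1 − e = 0.7,  1 + e = 1.3
(a) rₚ = a(1 − e) = 2 × 10^7 m × 0.7 = 1.4 × 10^7 m ≈ 14 Mm
(b) rₐ = a(1 + e) = 2 × 10^7 m × 1.3 = 2.6 × 10^7 m ≈ 26 Mm

Final answer:
(a) rₚ = 14 Mm
(b) rₐ = 26 Mm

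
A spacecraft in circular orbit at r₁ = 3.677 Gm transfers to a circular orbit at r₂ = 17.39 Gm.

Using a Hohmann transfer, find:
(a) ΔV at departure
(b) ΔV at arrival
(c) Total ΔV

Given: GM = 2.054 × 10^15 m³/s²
r₁ = 3.677 Gm = 3.677 × 10^9 m
r₂ = 17.39 Gm = 1.739 × 10^10 m
GM = 2.054 × 10^15 m³/s²
Transfer ellipse: a_t = (r₁ + r₂)/2 = 1.05335 × 10^10 m
Circular speed at r₁: v₁ = √(GM/r₁) = 747.401 m/s
Transfer speed at r₁ (periapsis): v₁ₜ = √(GM(2/r₁ − 1/a_t)) = 960.322 m/s
(a) ΔV₁ = v₁ₜ − v₁ = 212.921 m/s ≈ 212.9 m/s
Circular speed at r₂: v₂ = √(GM/r₂) = 343.677 m/s
Transfer speed at r₂ (apoapsis): v₂ₜ = √(GM(2/r₂ − 1/a_t)) = 203.054 m/s
(b) ΔV₂ = v₂ − v₂ₜ = 140.623 m/s ≈ 140.6 m/s
(c) ΔV_total = ΔV₁ + ΔV₂ = 353.545 m/s ≈ 353.5 m/s

Final answer:
(a) ΔV₁ = 212.9 m/s
(b) ΔV₂ = 140.6 m/s
(c) ΔV_total = 353.5 m/s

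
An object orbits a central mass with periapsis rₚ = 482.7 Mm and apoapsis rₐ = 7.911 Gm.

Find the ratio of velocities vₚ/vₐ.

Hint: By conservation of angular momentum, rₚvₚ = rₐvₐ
rₚ = 482.7 Mm = 4.827 × 10^8 m
rₐ = 7.911 Gm = 7.911 × 10^9 m
rₚvₚ = rₐvₐ  ⇒  vₚ/vₐ = rₐ/rₚ
vₚ/vₐ = (7.911 × 10^9) / (4.827 × 10^8) = 16.3891

Final answer: vₚ/vₐ = 16.39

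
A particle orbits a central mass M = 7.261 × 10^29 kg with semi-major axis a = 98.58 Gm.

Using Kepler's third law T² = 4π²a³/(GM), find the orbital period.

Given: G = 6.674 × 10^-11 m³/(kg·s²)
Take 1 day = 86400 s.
M = 7.261 × 10^29 kg
GM = G × M = 6.674 × 10^-11 × 7.261 × 10^29 = 4.84599 × 10^19 m³/s²
a = 98.58 Gm = 9.858 × 10^10 m
a³ = 9.58002 × 10^32 m³
T = 2π √(a³/GM) = 2π √((9.58002 × 10^32) / (4.84599 × 10^19)) = 2π × 4.44623 × 10^6 s
T = 2.79365 × 10^7 s ≈ 323.3 days

Final answer: 323.3 days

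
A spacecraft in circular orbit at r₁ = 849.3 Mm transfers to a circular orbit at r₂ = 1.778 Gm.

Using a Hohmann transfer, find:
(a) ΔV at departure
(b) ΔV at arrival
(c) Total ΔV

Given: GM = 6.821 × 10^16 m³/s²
r₁ = 849.3 Mm = 8.493 × 10^8 m
r₂ = 1.778 Gm = 1.778 × 10^9 m
GM = 6.821 × 10^16 m³/s²
Transfer ellipse: a_t = (r₁ + r₂)/2 = 1.31365 × 10^9 m
Circular speed at r₁: v₁ = √(GM/r₁) = 8961.76 m/s
Transfer speed at r₁ (periapsis): v₁ₜ = √(GM(2/r₁ − 1/a_t)) = 10426 m/s
(a) ΔV₁ = v₁ₜ − v₁ = 1464.28 m/s ≈ 1.464 km/s
Circular speed at r₂: v₂ = √(GM/r₂) = 6193.81 m/s
Transfer speed at r₂ (apoapsis): v₂ₜ = √(GM(2/r₂ − 1/a_t)) = 4980.22 m/s
(b) ΔV₂ = v₂ − v₂ₜ = 1213.59 m/s ≈ 1.214 km/s
(c) ΔV_total = ΔV₁ + ΔV₂ = 2677.87 m/s ≈ 2.678 km/s

Final answer:
(a) ΔV₁ = 1.464 km/s
(b) ΔV₂ = 1.214 km/s
(c) ΔV_total = 2.678 km/s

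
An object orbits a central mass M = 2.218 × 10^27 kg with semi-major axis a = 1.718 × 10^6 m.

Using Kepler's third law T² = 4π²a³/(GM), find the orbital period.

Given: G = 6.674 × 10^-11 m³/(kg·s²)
M = 2.218 × 10^27 kg
GM = G × M = 6.674 × 10^-11 × 2.218 × 10^27 = 1.48029 × 10^17 m³/s²
a = 1.718 × 10^6 m
a³ = 5.07072 × 10^18 m³
T = 2π √(a³/GM) = 2π √((5.07072 × 10^18) / (1.48029 × 10^17)) = 2π × 5.85276 s
T = 36.774 s ≈ 36.77 seconds

Final answer: 36.77 seconds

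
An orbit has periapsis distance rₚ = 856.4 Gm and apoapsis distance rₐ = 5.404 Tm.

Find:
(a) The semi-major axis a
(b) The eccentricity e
rₚ = 856.4 Gm = 8.564 × 10^11 m
rₐ = 5.404 Tm = 5.404 × 10^12 m
(a) a = (rₚ + rₐ)/2 = 3.1302 × 10^12 m ≈ 3.13 Tm
(b) e = (rₐ − rₚ)/(rₐ + rₚ) = (4.5476 × 10^12) / (6.2604 × 10^12) = 0.726407

Final answer:
(a) a = 3.13 Tm
(b) e = 0.7264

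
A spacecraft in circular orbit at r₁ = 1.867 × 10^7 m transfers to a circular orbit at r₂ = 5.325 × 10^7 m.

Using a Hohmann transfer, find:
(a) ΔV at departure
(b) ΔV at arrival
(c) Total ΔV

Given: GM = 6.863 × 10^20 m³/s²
r₁ = 1.867 × 10^7 m
r₂ = 5.325 × 10^7 m
GM = 6.863 × 10^20 m³/s²
Transfer ellipse: a_t = (r₁ + r₂)/2 = 3.596 × 10^7 m
Circular speed at r₁: v₁ = √(GM/r₁) = 6.06296 × 10^6 m/s
Transfer speed at r₁ (periapsis): v₁ₜ = √(GM(2/r₁ − 1/a_t)) = 7.37793 × 10^6 m/s
(a) ΔV₁ = v₁ₜ − v₁ = 1.31497 × 10^6 m/s ≈ 1315 km/s
Circular speed at r₂: v₂ = √(GM/r₂) = 3.59002 × 10^6 m/s
Transfer speed at r₂ (apoapsis): v₂ₜ = √(GM(2/r₂ − 1/a_t)) = 2.58678 × 10^6 m/s
(b) ΔV₂ = v₂ − v₂ₜ = 1.00324 × 10^6 m/s ≈ 1003 km/s
(c) ΔV_total = ΔV₁ + ΔV₂ = 2.31822 × 10^6 m/s ≈ 2318 km/s

Final answer:
(a) ΔV₁ = 1315 km/s
(b) ΔV₂ = 1003 km/s
(c) ΔV_total = 2318 km/s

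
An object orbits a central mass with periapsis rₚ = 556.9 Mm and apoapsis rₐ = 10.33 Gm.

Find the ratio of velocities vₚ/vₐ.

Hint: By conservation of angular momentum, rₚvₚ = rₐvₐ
rₚ = 556.9 Mm = 5.569 × 10^8 m
rₐ = 10.33 Gm = 1.033 × 10^10 m
rₚvₚ = rₐvₐ  ⇒  vₚ/vₐ = rₐ/rₚ
vₚ/vₐ = (1.033 × 10^10) / (5.569 × 10^8) = 18.5491

Final answer: vₚ/vₐ = 18.55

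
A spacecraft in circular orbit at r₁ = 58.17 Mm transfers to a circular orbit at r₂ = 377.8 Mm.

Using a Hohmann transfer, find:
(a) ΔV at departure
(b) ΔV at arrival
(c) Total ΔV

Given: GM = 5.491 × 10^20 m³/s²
r₁ = 58.17 Mm = 5.817 × 10^7 m
r₂ = 377.8 Mm = 3.778 × 10^8 m
GM = 5.491 × 10^20 m³/s²
Transfer ellipse: a_t = (r₁ + r₂)/2 = 2.17985 × 10^8 m
Circular speed at r₁: v₁ = √(GM/r₁) = 3.07239 × 10^6 m/s
Transfer speed at r₁ (periapsis): v₁ₜ = √(GM(2/r₁ − 1/a_t)) = 4.04477 × 10^6 m/s
(a) ΔV₁ = v₁ₜ − v₁ = 972381 m/s ≈ 972.4 km/s
Circular speed at r₂: v₂ = √(GM/r₂) = 1.20558 × 10^6 m/s
Transfer speed at r₂ (apoapsis): v₂ₜ = √(GM(2/r₂ − 1/a_t)) = 622775 m/s
(b) ΔV₂ = v₂ − v₂ₜ = 582802 m/s ≈ 582.8 km/s
(c) ΔV_total = ΔV₁ + ΔV₂ = 1.55518 × 10^6 m/s ≈ 1555 km/s

Final answer:
(a) ΔV₁ = 972.4 km/s
(b) ΔV₂ = 582.8 km/s
(c) ΔV_total = 1555 km/s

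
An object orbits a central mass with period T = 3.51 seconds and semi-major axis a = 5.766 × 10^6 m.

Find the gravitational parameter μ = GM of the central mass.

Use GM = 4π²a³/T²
T = 3.51 seconds
a = 5.766 × 10^6 m
a³ = 1.91701 × 10^20 m³
T² = 12.3201 s²
GM = 4π² × (1.91701 × 10^20) / 12.3201 = 6.14284 × 10^20 m³/s²
GM ≈ 6.143 × 10^20 m³/s²

Final answer: GM = 6.143 × 10^20 m³/s²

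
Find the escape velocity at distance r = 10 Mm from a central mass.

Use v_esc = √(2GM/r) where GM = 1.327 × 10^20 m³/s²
r = 10 Mm = 1 × 10^7 m
GM = 1.327 × 10^20 m³/s²
2GM/r = 2 × (1.327 × 10^20) / (1 × 10^7) = 2.654 × 10^13 m²/s²
v_esc = √(2GM/r) = 5.1517 × 10^6 m/s ≈ 5152 km/s

Final answer: 5152 km/s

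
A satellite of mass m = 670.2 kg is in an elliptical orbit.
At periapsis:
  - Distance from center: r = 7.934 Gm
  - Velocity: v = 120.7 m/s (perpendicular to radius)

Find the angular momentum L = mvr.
r = 7.934 Gm = 7.934 × 10^9 m
v = 120.7 m/s
vr = 120.7 × 7.934 × 10^9 = 9.57634 × 10^11 m²/s
L = m × vr = 670.2 × 9.57634 × 10^11 = 6.41806 × 10^14 kg·m²/s ≈ 6.418 × 10^14 kg·m²/s

Final answer: L = 6.418 × 10^14 kg·m²/s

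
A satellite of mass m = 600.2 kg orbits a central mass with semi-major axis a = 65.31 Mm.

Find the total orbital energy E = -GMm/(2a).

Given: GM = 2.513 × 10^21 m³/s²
a = 65.31 Mm = 6.531 × 10^7 m
GM = 2.513 × 10^21 m³/s²
2a = 1.3062 × 10^8 m
GMm = 2.513 × 10^21 × 600.2 = 1.5083 × 10^24 m³·kg/s²
E = −GMm/(2a) = -1.15473 × 10^16 J ≈ -11.55 PJ

Final answer: -11.55 PJ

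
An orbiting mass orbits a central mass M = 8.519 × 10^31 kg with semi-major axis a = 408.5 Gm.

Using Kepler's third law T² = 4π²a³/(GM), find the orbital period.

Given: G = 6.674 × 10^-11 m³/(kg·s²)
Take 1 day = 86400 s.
M = 8.519 × 10^31 kg
GM = G × M = 6.674 × 10^-11 × 8.519 × 10^31 = 5.68558 × 10^21 m³/s²
a = 408.5 Gm = 4.085 × 10^11 m
a³ = 6.81673 × 10^34 m³
T = 2π √(a³/GM) = 2π √((6.81673 × 10^34) / (5.68558 × 10^21)) = 2π × 3.46259 × 10^6 s
T = 2.17561 × 10^7 s ≈ 251.8 days

Final answer: 251.8 days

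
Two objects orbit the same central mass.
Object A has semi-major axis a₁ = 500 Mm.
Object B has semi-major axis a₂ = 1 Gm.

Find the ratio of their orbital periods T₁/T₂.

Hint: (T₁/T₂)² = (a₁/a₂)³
a₁ = 500 Mm = 5 × 10^8 m
a₂ = 1 Gm = 1 × 10^9 m
a₁/a₂ = 0.5
T₁/T₂ = (a₁/a₂)^(3/2) = (0.5)^1.5 = 0.353553

Final answer: T₁/T₂ = 0.3536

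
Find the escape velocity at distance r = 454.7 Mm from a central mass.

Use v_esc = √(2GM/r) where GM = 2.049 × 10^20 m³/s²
r = 454.7 Mm = 4.547 × 10^8 m
GM = 2.049 × 10^20 m³/s²
2GM/r = 2 × (2.049 × 10^20) / (4.547 × 10^8) = 9.01254 × 10^11 m²/s²
v_esc = √(2GM/r) = 949344 m/s ≈ 949.3 km/s

Final answer: 949.3 km/s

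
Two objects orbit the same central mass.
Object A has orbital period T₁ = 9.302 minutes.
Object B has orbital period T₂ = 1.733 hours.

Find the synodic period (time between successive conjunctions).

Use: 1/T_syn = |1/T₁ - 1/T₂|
T₁ = 9.302 minutes = 558.12 s
T₂ = 1.733 hours = 6238.8 s
1/T₁ = 0.00179173 s⁻¹
1/T₂ = 0.000160287 s⁻¹
|1/T₁ − 1/T₂| = 0.00163144 s⁻¹
T_syn = 1 / |1/T₁ − 1/T₂| = 612.955 s ≈ 10.22 minutes

Final answer: T_syn = 10.22 minutes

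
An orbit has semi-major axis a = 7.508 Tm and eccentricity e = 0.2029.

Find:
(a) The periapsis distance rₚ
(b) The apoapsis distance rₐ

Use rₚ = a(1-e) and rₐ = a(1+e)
a = 7.508 Tm = 7.508 × 10^12 m
e = 0.2029:  1 − e = 0.7971,  1 + e = 1.2029
(a) rₚ = a(1 − e) = 7.508 × 10^12 m × 0.7971 = 5.98463 × 10^12 m ≈ 5.985 Tm
(b) rₐ = a(1 + e) = 7.508 × 10^12 m × 1.2029 = 9.03137 × 10^12 m ≈ 9.031 Tm

Final answer:
(a) rₚ = 5.985 Tm
(b) rₐ = 9.031 Tm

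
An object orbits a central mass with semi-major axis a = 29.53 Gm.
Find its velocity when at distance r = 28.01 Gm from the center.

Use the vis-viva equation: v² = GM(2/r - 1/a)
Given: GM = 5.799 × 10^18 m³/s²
a = 29.53 Gm = 2.953 × 10^10 m
r = 28.01 Gm = 2.801 × 10^10 m
GM = 5.799 × 10^18 m³/s²
2/r − 1/a = 7.14031 × 10^-11 − 3.38639 × 10^-11 = 3.75392 × 10^-11 m⁻¹
v² = GM (2/r − 1/a) = 2.1769 × 10^8 m²/s²
v = 14754.3 m/s ≈ 14.75 km/s

Final answer: 14.75 km/s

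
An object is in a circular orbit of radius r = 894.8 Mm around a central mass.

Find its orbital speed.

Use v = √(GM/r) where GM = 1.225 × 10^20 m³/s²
r = 894.8 Mm = 8.948 × 10^8 m
GM = 1.225 × 10^20 m³/s²
GM/r = (1.225 × 10^20) / (8.948 × 10^8) = 1.36902 × 10^11 m²/s²
v = √(GM/r) = 370003 m/s ≈ 370 km/s

Final answer: 370 km/s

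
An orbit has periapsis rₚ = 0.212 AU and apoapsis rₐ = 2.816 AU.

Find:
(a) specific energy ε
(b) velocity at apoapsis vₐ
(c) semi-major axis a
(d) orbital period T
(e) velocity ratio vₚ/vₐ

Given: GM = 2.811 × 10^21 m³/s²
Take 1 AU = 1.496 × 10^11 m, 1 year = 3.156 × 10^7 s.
rₚ = 0.212 AU = 3.17152 × 10^10 m
rₐ = 2.816 AU = 4.21274 × 10^11 m
GM = 2.811 × 10^21 m³/s²
a = (rₚ + rₐ)/2 = 2.26494 × 10^11 m
e = (rₐ − rₚ)/(rₐ + rₚ) = (3.89558 × 10^11) / (4.52989 × 10^11) = 0.859974
(a) 2a = 4.52989 × 10^11 m;  ε = −GM/(2a) = -6.20545 × 10^9 J/kg ≈ -6.205 GJ/kg
(b) vₐ² = GM (2/rₐ − 1/a) = 2.811 × 10^21 × (4.74751 × 10^-12 − 4.41512 × 10^-12) = 9.34344 × 10^8 m²/s²;  vₐ = 30567 m/s ≈ 6.448 AU/year
(c) a = 2.26494 × 10^11 m ≈ 1.514 AU
(d) a³ = 1.16191 × 10^34 m³;  T = 2π √(a³/GM) = 2π × 2.03309 × 10^6 s = 1.27743 × 10^7 s ≈ 0.4048 years
(e) vₚ/vₐ = rₐ/rₚ (angular momentum) = (4.21274 × 10^11) / (3.17152 × 10^10) = 13.283 ≈ 13.28

Final answer:
(a) specific energy ε = -6.205 GJ/kg
(b) velocity at apoapsis vₐ = 6.448 AU/year
(c) semi-major axis a = 1.514 AU
(d) orbital period T = 0.4048 years
(e) velocity ratio vₚ/vₐ = 13.28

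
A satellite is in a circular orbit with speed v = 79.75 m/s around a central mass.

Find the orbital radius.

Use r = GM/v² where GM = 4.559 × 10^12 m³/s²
v = 79.75 m/s
GM = 4.559 × 10^12 m³/s²
v² = 6360.06 m²/s²
r = GM/v² = (4.559 × 10^12) / 6360.06 = 7.16817 × 10^8 m ≈ 716.8 Mm

Final answer: 716.8 Mm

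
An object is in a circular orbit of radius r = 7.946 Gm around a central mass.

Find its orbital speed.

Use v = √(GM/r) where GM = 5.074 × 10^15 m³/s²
r = 7.946 Gm = 7.946 × 10^9 m
GM = 5.074 × 10^15 m³/s²
GM/r = (5.074 × 10^15) / (7.946 × 10^9) = 638560 m²/s²
v = √(GM/r) = 799.1 m/s ≈ 799.1 m/s

Final answer: 799.1 m/s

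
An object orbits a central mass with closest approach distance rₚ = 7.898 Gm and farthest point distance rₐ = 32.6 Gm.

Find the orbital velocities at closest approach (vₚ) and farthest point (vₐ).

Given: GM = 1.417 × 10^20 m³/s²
rₚ = 7.898 Gm = 7.898 × 10^9 m
rₐ = 32.6 Gm = 3.26 × 10^10 m
GM = 1.417 × 10^20 m³/s²
a = (rₚ + rₐ)/2 = 2.0249 × 10^10 m
Vis-viva: v² = GM (2/r − 1/a)
vₚ² = 1.417 × 10^20 × (2.53229 × 10^-10 − 4.93852 × 10^-11) = 2.88846 × 10^10 m²/s²
vₚ = 169955 m/s ≈ 170 km/s
vₐ² = 1.417 × 10^20 × (6.13497 × 10^-11 − 4.93852 × 10^-11) = 1.69538 × 10^9 m²/s²
vₐ = 41174.9 m/s ≈ 41.17 km/s

Final answer: vₚ = 170 km/s, vₐ = 41.17 km/s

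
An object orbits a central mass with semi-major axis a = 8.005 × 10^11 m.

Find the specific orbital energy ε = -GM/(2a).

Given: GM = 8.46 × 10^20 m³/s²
a = 8.005 × 10^11 m
GM = 8.46 × 10^20 m³/s²
2a = 1.601 × 10^12 m
ε = −GM/(2a) = -5.2842 × 10^8 J/kg ≈ -528.4 MJ/kg

Final answer: -528.4 MJ/kg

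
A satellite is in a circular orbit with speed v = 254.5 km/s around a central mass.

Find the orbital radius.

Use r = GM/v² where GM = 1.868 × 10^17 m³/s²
v = 254.5 km/s = 254500 m/s
GM = 1.868 × 10^17 m³/s²
v² = 6.47702 × 10^10 m²/s²
r = GM/v² = (1.868 × 10^17) / (6.47702 × 10^10) = 2.88404 × 10^6 m ≈ 2.884 Mm

Final answer: 2.884 Mm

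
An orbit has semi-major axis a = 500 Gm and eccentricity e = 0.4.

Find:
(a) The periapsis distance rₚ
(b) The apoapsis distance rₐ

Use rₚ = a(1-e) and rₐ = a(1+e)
a = 500 Gm = 5 × 10^11 m
e = 0.4:  1 − e = 0.6,  1 + e = 1.4
(a) rₚ = a(1 − e) = 5 × 10^11 m × 0.6 = 3 × 10^11 m ≈ 300 Gm
(b) rₐ = a(1 + e) = 5 × 10^11 m × 1.4 = 7 × 10^11 m ≈ 700 Gm

Final answer:
(a) rₚ = 300 Gm
(b) rₐ = 700 Gm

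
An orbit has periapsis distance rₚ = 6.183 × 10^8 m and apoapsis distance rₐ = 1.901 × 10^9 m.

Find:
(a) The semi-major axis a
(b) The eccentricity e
rₚ = 6.183 × 10^8 m
rₐ = 1.901 × 10^9 m
(a) a = (rₚ + rₐ)/2 = 1.25965 × 10^9 m ≈ 1.26 × 10^9 m
(b) e = (rₐ − rₚ)/(rₐ + rₚ) = (1.2827 × 10^9) / (2.5193 × 10^9) = 0.509149

Final answer:
(a) a = 1.26 × 10^9 m
(b) e = 0.5091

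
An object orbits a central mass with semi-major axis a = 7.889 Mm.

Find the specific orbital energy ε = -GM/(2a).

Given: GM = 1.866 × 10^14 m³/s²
a = 7.889 Mm = 7.889 × 10^6 m
GM = 1.866 × 10^14 m³/s²
2a = 1.5778 × 10^7 m
ε = −GM/(2a) = -1.18266 × 10^7 J/kg ≈ -11.83 MJ/kg

Final answer: -11.83 MJ/kg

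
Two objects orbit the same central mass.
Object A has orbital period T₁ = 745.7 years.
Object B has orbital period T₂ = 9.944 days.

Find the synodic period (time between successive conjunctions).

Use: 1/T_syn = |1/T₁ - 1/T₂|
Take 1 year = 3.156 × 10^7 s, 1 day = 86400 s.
T₁ = 745.7 years = 2.35343 × 10^10 s
T₂ = 9.944 days = 859162 s
1/T₁ = 4.24912 × 10^-11 s⁻¹
1/T₂ = 1.16393 × 10^-6 s⁻¹
|1/T₁ − 1/T₂| = 1.16388 × 10^-6 s⁻¹
T_syn = 1 / |1/T₁ − 1/T₂| = 859193 s ≈ 9.944 days

Final answer: T_syn = 9.944 days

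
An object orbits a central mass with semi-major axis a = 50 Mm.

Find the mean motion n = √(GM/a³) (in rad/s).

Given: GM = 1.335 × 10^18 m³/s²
a = 50 Mm = 5 × 10^7 m
GM = 1.335 × 10^18 m³/s²
a³ = 1.25 × 10^23 m³
GM/a³ = (1.335 × 10^18) / (1.25 × 10^23) = 1.068 × 10^-5 s⁻²
n = √(GM/a³) = 0.00326803 rad/s ≈ 0.003268 rad/s

Final answer: n = 0.003268 rad/s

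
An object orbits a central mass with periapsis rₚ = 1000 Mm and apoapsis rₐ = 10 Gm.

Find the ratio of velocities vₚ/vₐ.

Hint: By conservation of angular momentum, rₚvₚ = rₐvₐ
rₚ = 1000 Mm = 1 × 10^9 m
rₐ = 10 Gm = 1 × 10^10 m
rₚvₚ = rₐvₐ  ⇒  vₚ/vₐ = rₐ/rₚ
vₚ/vₐ = (1 × 10^10) / (1 × 10^9) = 10

Final answer: vₚ/vₐ = 10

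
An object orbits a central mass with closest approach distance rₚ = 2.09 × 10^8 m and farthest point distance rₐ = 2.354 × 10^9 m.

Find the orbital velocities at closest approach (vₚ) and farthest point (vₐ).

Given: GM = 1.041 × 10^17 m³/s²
rₚ = 2.09 × 10^8 m
rₐ = 2.354 × 10^9 m
GM = 1.041 × 10^17 m³/s²
a = (rₚ + rₐ)/2 = 1.2815 × 10^9 m
Vis-viva: v² = GM (2/r − 1/a)
vₚ² = 1.041 × 10^17 × (9.56938 × 10^-9 − 7.80336 × 10^-10) = 9.14939 × 10^8 m²/s²
vₚ = 30248 m/s ≈ 30.25 km/s
vₐ² = 1.041 × 10^17 × (8.49618 × 10^-10 − 7.80336 × 10^-10) = 7.21227 × 10^6 m²/s²
vₐ = 2685.57 m/s ≈ 2.686 km/s

Final answer: vₚ = 30.25 km/s, vₐ = 2.686 km/s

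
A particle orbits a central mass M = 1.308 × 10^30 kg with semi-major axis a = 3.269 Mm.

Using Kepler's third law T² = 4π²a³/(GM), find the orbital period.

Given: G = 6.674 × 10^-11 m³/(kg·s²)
M = 1.308 × 10^30 kg
GM = G × M = 6.674 × 10^-11 × 1.308 × 10^30 = 8.72959 × 10^19 m³/s²
a = 3.269 Mm = 3.269 × 10^6 m
a³ = 3.49337 × 10^19 m³
T = 2π √(a³/GM) = 2π √((3.49337 × 10^19) / (8.72959 × 10^19)) = 2π × 0.632594 s
T = 3.97471 s ≈ 3.975 seconds

Final answer: 3.975 seconds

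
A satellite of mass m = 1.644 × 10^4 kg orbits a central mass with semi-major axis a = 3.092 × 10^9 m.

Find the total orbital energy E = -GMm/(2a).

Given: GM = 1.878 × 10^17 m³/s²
a = 3.092 × 10^9 m
GM = 1.878 × 10^17 m³/s²
2a = 6.184 × 10^9 m
GMm = 1.878 × 10^17 × 16440 = 3.08743 × 10^21 m³·kg/s²
E = −GMm/(2a) = -4.99261 × 10^11 J ≈ -499.3 GJ

Final answer: -499.3 GJ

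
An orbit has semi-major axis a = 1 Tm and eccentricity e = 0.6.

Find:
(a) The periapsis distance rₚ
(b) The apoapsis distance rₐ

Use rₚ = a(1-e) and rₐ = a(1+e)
a = 1 Tm = 1 × 10^12 m
e = 0.6:  1 − e = 0.4,  1 + e = 1.6
(a) rₚ = a(1 − e) = 1 × 10^12 m × 0.4 = 4 × 10^11 m ≈ 400 Gm
(b) rₐ = a(1 + e) = 1 × 10^12 m × 1.6 = 1.6 × 10^12 m ≈ 1.6 Tm

Final answer:
(a) rₚ = 400 Gm
(b) rₐ = 1.6 Tm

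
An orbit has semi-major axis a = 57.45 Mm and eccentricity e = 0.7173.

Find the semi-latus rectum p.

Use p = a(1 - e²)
a = 57.45 Mm = 5.745 × 10^7 m
e = 0.7173,  e² = 0.514519,  1 − e² = 0.485481
p = a(1 − e²) = 5.745 × 10^7 m × 0.485481 = 2.78909 × 10^7 m ≈ 27.89 Mm

Final answer: p = 27.89 Mm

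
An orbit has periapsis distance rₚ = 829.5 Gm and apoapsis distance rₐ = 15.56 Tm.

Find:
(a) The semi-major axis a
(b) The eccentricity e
rₚ = 829.5 Gm = 8.295 × 10^11 m
rₐ = 15.56 Tm = 1.556 × 10^13 m
(a) a = (rₚ + rₐ)/2 = 8.19475 × 10^12 m ≈ 8.195 Tm
(b) e = (rₐ − rₚ)/(rₐ + rₚ) = (1.47305 × 10^13) / (1.63895 × 10^13) = 0.898777

Final answer:
(a) a = 8.195 Tm
(b) e = 0.8988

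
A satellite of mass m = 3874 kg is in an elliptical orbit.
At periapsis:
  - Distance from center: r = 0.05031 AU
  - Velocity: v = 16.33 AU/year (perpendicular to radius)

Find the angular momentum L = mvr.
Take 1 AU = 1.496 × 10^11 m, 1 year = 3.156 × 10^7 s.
r = 0.05031 AU = 7.52638 × 10^9 m
v = 16.33 AU/year = 77407.1 m/s
vr = 77407.1 × 7.52638 × 10^9 = 5.82595 × 10^14 m²/s
L = m × vr = 3874 × 5.82595 × 10^14 = 2.25697 × 10^18 kg·m²/s ≈ 2.257 × 10^18 kg·m²/s

Final answer: L = 2.257 × 10^18 kg·m²/s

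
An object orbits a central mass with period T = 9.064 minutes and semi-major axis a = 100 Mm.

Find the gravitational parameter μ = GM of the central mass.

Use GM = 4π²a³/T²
T = 9.064 minutes = 543.84 s
a = 100 Mm = 1 × 10^8 m
a³ = 1 × 10^24 m³
T² = 295762 s²
GM = 4π² × (1 × 10^24) / 295762 = 1.3348 × 10^20 m³/s²
GM ≈ 1.335 × 10^20 m³/s²

Final answer: GM = 1.335 × 10^20 m³/s²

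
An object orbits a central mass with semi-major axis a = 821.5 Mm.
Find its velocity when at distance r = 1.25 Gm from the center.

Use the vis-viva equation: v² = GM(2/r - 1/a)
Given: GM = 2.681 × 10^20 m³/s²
a = 821.5 Mm = 8.215 × 10^8 m
r = 1.25 Gm = 1.25 × 10^9 m
GM = 2.681 × 10^20 m³/s²
2/r − 1/a = 1.6 × 10^-9 − 1.21729 × 10^-9 = 3.82715 × 10^-10 m⁻¹
v² = GM (2/r − 1/a) = 1.02606 × 10^11 m²/s²
v = 320321 m/s ≈ 320.3 km/s

Final answer: 320.3 km/s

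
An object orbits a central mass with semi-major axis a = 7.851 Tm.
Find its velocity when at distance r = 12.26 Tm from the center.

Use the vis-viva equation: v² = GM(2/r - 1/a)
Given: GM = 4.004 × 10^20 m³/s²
a = 7.851 Tm = 7.851 × 10^12 m
r = 12.26 Tm = 1.226 × 10^13 m
GM = 4.004 × 10^20 m³/s²
2/r − 1/a = 1.63132 × 10^-13 − 1.27372 × 10^-13 = 3.57598 × 10^-14 m⁻¹
v² = GM (2/r − 1/a) = 1.43182 × 10^7 m²/s²
v = 3783.94 m/s ≈ 3.784 km/s

Final answer: 3.784 km/s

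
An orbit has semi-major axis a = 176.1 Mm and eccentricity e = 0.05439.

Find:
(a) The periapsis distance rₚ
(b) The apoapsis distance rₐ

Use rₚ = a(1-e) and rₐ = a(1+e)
a = 176.1 Mm = 1.761 × 10^8 m
e = 0.05439:  1 − e = 0.94561,  1 + e = 1.05439
(a) rₚ = a(1 − e) = 1.761 × 10^8 m × 0.94561 = 1.66522 × 10^8 m ≈ 166.5 Mm
(b) rₐ = a(1 + e) = 1.761 × 10^8 m × 1.05439 = 1.85678 × 10^8 m ≈ 185.7 Mm

Final answer:
(a) rₚ = 166.5 Mm
(b) rₐ = 185.7 Mm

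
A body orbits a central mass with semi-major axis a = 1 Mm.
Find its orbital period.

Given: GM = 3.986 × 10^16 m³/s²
a = 1 Mm = 1 × 10^6 m
GM = 3.986 × 10^16 m³/s²
a³ = 1 × 10^18 m³
T = 2π √(a³/GM) = 2π √((1 × 10^18) / (3.986 × 10^16)) = 2π × 5.00877 s
T = 31.471 s ≈ 31.47 seconds

Final answer: 31.47 seconds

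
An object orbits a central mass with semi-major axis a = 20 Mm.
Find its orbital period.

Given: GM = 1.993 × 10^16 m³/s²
a = 20 Mm = 2 × 10^7 m
GM = 1.993 × 10^16 m³/s²
a³ = 8 × 10^21 m³
T = 2π √(a³/GM) = 2π √((8 × 10^21) / (1.993 × 10^16)) = 2π × 633.565 s
T = 3980.81 s ≈ 1.106 hours

Final answer: 1.106 hours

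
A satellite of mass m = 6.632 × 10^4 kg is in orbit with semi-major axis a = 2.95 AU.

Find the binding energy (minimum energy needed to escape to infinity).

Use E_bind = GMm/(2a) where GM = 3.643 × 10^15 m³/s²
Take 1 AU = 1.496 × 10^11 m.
a = 2.95 AU = 4.4132 × 10^11 m
GM = 3.643 × 10^15 m³/s²
m = 6.632 × 10^4 kg
GMm = 3.643 × 10^15 × 66320 = 2.41604 × 10^20 m³·kg/s²
2a = 8.8264 × 10^11 m
E_bind = GMm/(2a) = 2.73729 × 10^8 J ≈ 273.7 MJ

Final answer: 273.7 MJ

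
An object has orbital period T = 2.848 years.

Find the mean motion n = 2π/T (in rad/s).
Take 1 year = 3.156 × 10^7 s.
T = 2.848 years = 8.98829 × 10^7 s
n = 2π / (8.98829 × 10^7 s) = 6.99041 × 10^-8 rad/s ≈ 6.99 × 10^-8 rad/s

Final answer: n = 6.99 × 10^-8 rad/s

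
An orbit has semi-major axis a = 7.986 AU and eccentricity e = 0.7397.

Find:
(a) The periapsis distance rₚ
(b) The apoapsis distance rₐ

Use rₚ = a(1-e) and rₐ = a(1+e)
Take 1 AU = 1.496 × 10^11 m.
a = 7.986 AU = 1.19471 × 10^12 m
e = 0.7397:  1 − e = 0.2603,  1 + e = 1.7397
(a) rₚ = a(1 − e) = 1.19471 × 10^12 m × 0.2603 = 3.10982 × 10^11 m ≈ 2.079 AU
(b) rₐ = a(1 + e) = 1.19471 × 10^12 m × 1.7397 = 2.07843 × 10^12 m ≈ 13.89 AU

Final answer:
(a) rₚ = 2.079 AU
(b) rₐ = 13.89 AU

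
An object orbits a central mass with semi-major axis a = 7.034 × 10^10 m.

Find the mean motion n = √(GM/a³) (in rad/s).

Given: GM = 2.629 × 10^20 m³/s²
a = 7.034 × 10^10 m
GM = 2.629 × 10^20 m³/s²
a³ = 3.48022 × 10^32 m³
GM/a³ = (2.629 × 10^20) / (3.48022 × 10^32) = 7.55411 × 10^-13 s⁻²
n = √(GM/a³) = 8.69144 × 10^-7 rad/s ≈ 8.691 × 10^-7 rad/s

Final answer: n = 8.691 × 10^-7 rad/s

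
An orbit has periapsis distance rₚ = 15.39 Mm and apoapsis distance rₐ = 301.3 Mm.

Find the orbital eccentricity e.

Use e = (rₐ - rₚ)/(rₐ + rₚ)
rₚ = 15.39 Mm = 1.539 × 10^7 m
rₐ = 301.3 Mm = 3.013 × 10^8 m
rₐ − rₚ = 2.8591 × 10^8 m
rₐ + rₚ = 3.1669 × 10^8 m
e = (rₐ − rₚ)/(rₐ + rₚ) = 0.902807

Final answer: e = 0.9028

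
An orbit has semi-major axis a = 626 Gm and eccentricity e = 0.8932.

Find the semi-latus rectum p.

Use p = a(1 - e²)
a = 626 Gm = 6.26 × 10^11 m
e = 0.8932,  e² = 0.797806,  1 − e² = 0.202194
p = a(1 − e²) = 6.26 × 10^11 m × 0.202194 = 1.26573 × 10^11 m ≈ 126.6 Gm

Final answer: p = 126.6 Gm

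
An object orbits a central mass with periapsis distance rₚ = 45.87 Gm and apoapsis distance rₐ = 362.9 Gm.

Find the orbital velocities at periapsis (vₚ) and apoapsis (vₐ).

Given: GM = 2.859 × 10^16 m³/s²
rₚ = 45.87 Gm = 4.587 × 10^10 m
rₐ = 362.9 Gm = 3.629 × 10^11 m
GM = 2.859 × 10^16 m³/s²
a = (rₚ + rₐ)/2 = 2.04385 × 10^11 m
Vis-viva: v² = GM (2/r − 1/a)
vₚ² = 2.859 × 10^16 × (4.36015 × 10^-11 − 4.89273 × 10^-12) = 1.10668 × 10^6 m²/s²
vₚ = 1051.99 m/s ≈ 1.052 km/s
vₐ² = 2.859 × 10^16 × (5.51116 × 10^-12 − 4.89273 × 10^-12) = 17681 m²/s²
vₐ = 132.97 m/s ≈ 133 m/s

Final answer: vₚ = 1.052 km/s, vₐ = 133 m/s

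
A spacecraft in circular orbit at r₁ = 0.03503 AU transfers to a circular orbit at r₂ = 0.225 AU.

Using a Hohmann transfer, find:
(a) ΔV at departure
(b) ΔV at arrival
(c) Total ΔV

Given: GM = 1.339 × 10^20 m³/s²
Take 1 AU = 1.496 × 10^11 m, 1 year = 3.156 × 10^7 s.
r₁ = 0.03503 AU = 5.24049 × 10^9 m
r₂ = 0.225 AU = 3.366 × 10^10 m
GM = 1.339 × 10^20 m³/s²
Transfer ellipse: a_t = (r₁ + r₂)/2 = 1.94502 × 10^10 m
Circular speed at r₁: v₁ = √(GM/r₁) = 159847 m/s
Transfer speed at r₁ (periapsis): v₁ₜ = √(GM(2/r₁ − 1/a_t)) = 210280 m/s
(a) ΔV₁ = v₁ₜ − v₁ = 50433.5 m/s ≈ 10.64 AU/year
Circular speed at r₂: v₂ = √(GM/r₂) = 63071.5 m/s
Transfer speed at r₂ (apoapsis): v₂ₜ = √(GM(2/r₂ − 1/a_t)) = 32738.3 m/s
(b) ΔV₂ = v₂ − v₂ₜ = 30333.2 m/s ≈ 6.399 AU/year
(c) ΔV_total = ΔV₁ + ΔV₂ = 80766.7 m/s ≈ 17.04 AU/year

Final answer:
(a) ΔV₁ = 10.64 AU/year
(b) ΔV₂ = 6.399 AU/year
(c) ΔV_total = 17.04 AU/year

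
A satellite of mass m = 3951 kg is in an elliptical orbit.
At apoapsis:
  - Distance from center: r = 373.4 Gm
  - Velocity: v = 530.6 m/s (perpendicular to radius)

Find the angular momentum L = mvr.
r = 373.4 Gm = 3.734 × 10^11 m
v = 530.6 m/s
vr = 530.6 × 3.734 × 10^11 = 1.98126 × 10^14 m²/s
L = m × vr = 3951 × 1.98126 × 10^14 = 7.82796 × 10^17 kg·m²/s ≈ 7.828 × 10^17 kg·m²/s

Final answer: L = 7.828 × 10^17 kg·m²/s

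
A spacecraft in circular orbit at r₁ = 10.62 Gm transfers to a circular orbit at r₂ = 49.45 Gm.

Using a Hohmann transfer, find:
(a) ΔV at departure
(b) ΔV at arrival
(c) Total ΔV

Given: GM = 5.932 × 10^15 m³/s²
r₁ = 10.62 Gm = 1.062 × 10^10 m
r₂ = 49.45 Gm = 4.945 × 10^10 m
GM = 5.932 × 10^15 m³/s²
Transfer ellipse: a_t = (r₁ + r₂)/2 = 3.0035 × 10^10 m
Circular speed at r₁: v₁ = √(GM/r₁) = 747.375 m/s
Transfer speed at r₁ (periapsis): v₁ₜ = √(GM(2/r₁ − 1/a_t)) = 958.976 m/s
(a) ΔV₁ = v₁ₜ − v₁ = 211.601 m/s ≈ 211.6 m/s
Circular speed at r₂: v₂ = √(GM/r₂) = 346.352 m/s
Transfer speed at r₂ (apoapsis): v₂ₜ = √(GM(2/r₂ − 1/a_t)) = 205.952 m/s
(b) ΔV₂ = v₂ − v₂ₜ = 140.4 m/s ≈ 140.4 m/s
(c) ΔV_total = ΔV₁ + ΔV₂ = 352.001 m/s ≈ 352 m/s

Final answer:
(a) ΔV₁ = 211.6 m/s
(b) ΔV₂ = 140.4 m/s
(c) ΔV_total = 352 m/s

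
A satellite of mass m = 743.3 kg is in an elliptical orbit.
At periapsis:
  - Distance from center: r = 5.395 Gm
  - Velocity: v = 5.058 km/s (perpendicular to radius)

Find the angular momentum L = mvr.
r = 5.395 Gm = 5.395 × 10^9 m
v = 5.058 km/s = 5058 m/s
vr = 5058 × 5.395 × 10^9 = 2.72879 × 10^13 m²/s
L = m × vr = 743.3 × 2.72879 × 10^13 = 2.02831 × 10^16 kg·m²/s ≈ 2.028 × 10^16 kg·m²/s

Final answer: L = 2.028 × 10^16 kg·m²/s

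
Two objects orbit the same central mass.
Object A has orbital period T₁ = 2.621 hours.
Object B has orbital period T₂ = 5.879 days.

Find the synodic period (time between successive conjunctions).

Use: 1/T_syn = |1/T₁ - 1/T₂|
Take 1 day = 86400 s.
T₁ = 2.621 hours = 9435.6 s
T₂ = 5.879 days = 507946 s
1/T₁ = 0.000105982 s⁻¹
1/T₂ = 1.96871 × 10^-6 s⁻¹
|1/T₁ − 1/T₂| = 0.000104013 s⁻¹
T_syn = 1 / |1/T₁ − 1/T₂| = 9614.19 s ≈ 2.671 hours

Final answer: T_syn = 2.671 hours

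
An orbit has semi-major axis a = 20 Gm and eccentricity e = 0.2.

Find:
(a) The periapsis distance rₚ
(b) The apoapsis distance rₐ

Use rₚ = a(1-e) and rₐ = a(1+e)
a = 20 Gm = 2 × 10^10 m
e = 0.2:  1 − e = 0.8,  1 + e = 1.2
(a) rₚ = a(1 − e) = 2 × 10^10 m × 0.8 = 1.6 × 10^10 m ≈ 16 Gm
(b) rₐ = a(1 + e) = 2 × 10^10 m × 1.2 = 2.4 × 10^10 m ≈ 24 Gm

Final answer:
(a) rₚ = 16 Gm
(b) rₐ = 24 Gm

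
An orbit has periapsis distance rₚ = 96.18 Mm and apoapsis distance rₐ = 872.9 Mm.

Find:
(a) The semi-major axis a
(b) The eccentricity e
rₚ = 96.18 Mm = 9.618 × 10^7 m
rₐ = 872.9 Mm = 8.729 × 10^8 m
(a) a = (rₚ + rₐ)/2 = 4.8454 × 10^8 m ≈ 484.5 Mm
(b) e = (rₐ − rₚ)/(rₐ + rₚ) = (7.7672 × 10^8) / (9.6908 × 10^8) = 0.801502

Final answer:
(a) a = 484.5 Mm
(b) e = 0.8015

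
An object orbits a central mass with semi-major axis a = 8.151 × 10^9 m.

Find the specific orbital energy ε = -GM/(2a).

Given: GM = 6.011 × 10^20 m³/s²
a = 8.151 × 10^9 m
GM = 6.011 × 10^20 m³/s²
2a = 1.6302 × 10^10 m
ε = −GM/(2a) = -3.68728 × 10^10 J/kg ≈ -36.87 GJ/kg

Final answer: -36.87 GJ/kg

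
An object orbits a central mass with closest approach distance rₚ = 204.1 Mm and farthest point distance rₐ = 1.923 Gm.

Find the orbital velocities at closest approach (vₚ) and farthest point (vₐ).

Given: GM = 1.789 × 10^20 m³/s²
rₚ = 204.1 Mm = 2.041 × 10^8 m
rₐ = 1.923 Gm = 1.923 × 10^9 m
GM = 1.789 × 10^20 m³/s²
a = (rₚ + rₐ)/2 = 1.06355 × 10^9 m
Vis-viva: v² = GM (2/r − 1/a)
vₚ² = 1.789 × 10^20 × (9.79912 × 10^-9 − 9.40247 × 10^-10) = 1.58485 × 10^12 m²/s²
vₚ = 1.25891 × 10^6 m/s ≈ 1259 km/s
vₐ² = 1.789 × 10^20 × (1.04004 × 10^-9 − 9.40247 × 10^-10) = 1.78532 × 10^10 m²/s²
vₐ = 133616 m/s ≈ 133.6 km/s

Final answer: vₚ = 1259 km/s, vₐ = 133.6 km/s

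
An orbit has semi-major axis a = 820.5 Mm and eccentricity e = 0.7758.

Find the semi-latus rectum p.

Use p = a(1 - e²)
a = 820.5 Mm = 8.205 × 10^8 m
e = 0.7758,  e² = 0.601866,  1 − e² = 0.398134
p = a(1 − e²) = 8.205 × 10^8 m × 0.398134 = 3.26669 × 10^8 m ≈ 326.7 Mm

Final answer: p = 326.7 Mm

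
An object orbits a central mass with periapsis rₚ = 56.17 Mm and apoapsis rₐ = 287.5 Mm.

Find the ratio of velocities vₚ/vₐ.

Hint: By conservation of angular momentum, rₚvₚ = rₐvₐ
rₚ = 56.17 Mm = 5.617 × 10^7 m
rₐ = 287.5 Mm = 2.875 × 10^8 m
rₚvₚ = rₐvₐ  ⇒  vₚ/vₐ = rₐ/rₚ
vₚ/vₐ = (2.875 × 10^8) / (5.617 × 10^7) = 5.11839

Final answer: vₚ/vₐ = 5.118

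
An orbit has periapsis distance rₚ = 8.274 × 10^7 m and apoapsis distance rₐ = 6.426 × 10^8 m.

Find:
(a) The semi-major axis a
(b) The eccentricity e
rₚ = 8.274 × 10^7 m
rₐ = 6.426 × 10^8 m
(a) a = (rₚ + rₐ)/2 = 3.6267 × 10^8 m ≈ 3.627 × 10^8 m
(b) e = (rₐ − rₚ)/(rₐ + rₚ) = (5.5986 × 10^8) / (7.2534 × 10^8) = 0.771859

Final answer:
(a) a = 3.627 × 10^8 m
(b) e = 0.7719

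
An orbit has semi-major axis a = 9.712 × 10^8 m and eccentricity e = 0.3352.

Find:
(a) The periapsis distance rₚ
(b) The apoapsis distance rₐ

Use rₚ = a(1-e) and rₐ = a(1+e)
a = 9.712 × 10^8 m
e = 0.3352:  1 − e = 0.6648,  1 + e = 1.3352
(a) rₚ = a(1 − e) = 9.712 × 10^8 m × 0.6648 = 6.45654 × 10^8 m ≈ 6.457 × 10^8 m
(b) rₐ = a(1 + e) = 9.712 × 10^8 m × 1.3352 = 1.29675 × 10^9 m ≈ 1.297 × 10^9 m

Final answer:
(a) rₚ = 6.457 × 10^8 m
(b) rₐ = 1.297 × 10^9 m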